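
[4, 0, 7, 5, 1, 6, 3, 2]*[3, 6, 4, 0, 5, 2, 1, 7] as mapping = [0→5, 1→3, 2→7, 3→2, 4→6, 5→1, 6→0, 7→4] 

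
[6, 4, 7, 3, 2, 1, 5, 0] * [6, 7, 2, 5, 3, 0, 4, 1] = [4, 3, 1, 5, 2, 7, 0, 6]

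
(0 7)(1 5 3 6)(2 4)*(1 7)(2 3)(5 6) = (0 1 6 7)(2 4 3 5)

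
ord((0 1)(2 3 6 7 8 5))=6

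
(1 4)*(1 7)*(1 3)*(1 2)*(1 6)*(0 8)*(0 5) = (0 8 5)(1 4 7 3 2 6)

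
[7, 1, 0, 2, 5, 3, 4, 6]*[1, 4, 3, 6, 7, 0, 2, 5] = [5, 4, 1, 3, 0, 6, 7, 2]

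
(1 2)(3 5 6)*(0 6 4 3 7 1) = (0 6 7 1 2)(3 5 4)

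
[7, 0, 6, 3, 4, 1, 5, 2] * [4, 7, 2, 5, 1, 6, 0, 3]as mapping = [0→3, 1→4, 2→0, 3→5, 4→1, 5→7, 6→6, 7→2]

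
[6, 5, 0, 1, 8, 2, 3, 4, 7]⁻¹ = [2, 3, 5, 6, 7, 1, 0, 8, 4]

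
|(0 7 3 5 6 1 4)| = 7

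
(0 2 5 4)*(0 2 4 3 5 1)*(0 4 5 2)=(0 5 3 2 1 4)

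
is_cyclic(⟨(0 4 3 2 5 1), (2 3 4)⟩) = no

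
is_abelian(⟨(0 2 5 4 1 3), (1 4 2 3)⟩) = no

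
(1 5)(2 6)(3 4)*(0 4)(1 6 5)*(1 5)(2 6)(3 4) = (0 3)(1 5 2)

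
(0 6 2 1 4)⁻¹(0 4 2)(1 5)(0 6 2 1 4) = (0 1 6)(4 5)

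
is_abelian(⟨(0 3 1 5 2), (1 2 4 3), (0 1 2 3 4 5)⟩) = no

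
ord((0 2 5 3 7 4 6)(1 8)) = 14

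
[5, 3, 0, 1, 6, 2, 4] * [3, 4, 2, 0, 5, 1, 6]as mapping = [0→1, 1→0, 2→3, 3→4, 4→6, 5→2, 6→5]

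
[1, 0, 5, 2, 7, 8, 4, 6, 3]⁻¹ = [1, 0, 3, 8, 6, 2, 7, 4, 5]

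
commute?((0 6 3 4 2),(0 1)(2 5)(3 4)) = no:(0 6 3 4 2)*(0 1)(2 5)(3 4) = (0 6 4 5 2 1),(0 1)(2 5)(3 4)*(0 6 3 4 2) = (0 1 6 3 2 5)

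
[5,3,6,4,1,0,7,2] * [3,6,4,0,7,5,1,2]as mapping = [0→5,1→0,2→1,3→7,4→6,5→3,6→2,7→4]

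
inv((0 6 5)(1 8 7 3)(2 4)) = (0 5 6)(1 3 7 8)(2 4)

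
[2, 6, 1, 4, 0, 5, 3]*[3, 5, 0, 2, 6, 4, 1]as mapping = [0→0, 1→1, 2→5, 3→6, 4→3, 5→4, 6→2]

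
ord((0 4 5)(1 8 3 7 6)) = 15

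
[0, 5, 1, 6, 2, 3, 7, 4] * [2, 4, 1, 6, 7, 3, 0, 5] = [2, 3, 4, 0, 1, 6, 5, 7]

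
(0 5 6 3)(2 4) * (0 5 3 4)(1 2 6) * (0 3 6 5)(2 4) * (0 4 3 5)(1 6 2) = (0 2 5 6 1 3 4)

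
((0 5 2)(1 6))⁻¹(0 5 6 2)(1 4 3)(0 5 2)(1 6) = (0 5 2 1)(3 6 4)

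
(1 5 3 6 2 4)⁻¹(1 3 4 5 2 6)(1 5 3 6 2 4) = (1 3 4 2 5 6)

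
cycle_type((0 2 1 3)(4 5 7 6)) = 4^2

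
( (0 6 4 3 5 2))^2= (0 4 5)(2 6 3)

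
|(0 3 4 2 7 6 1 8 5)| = 9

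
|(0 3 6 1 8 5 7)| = 7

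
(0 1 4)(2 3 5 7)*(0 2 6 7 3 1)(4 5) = (1 5 3 4 2)(6 7)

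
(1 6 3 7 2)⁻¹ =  (1 2 7 3 6)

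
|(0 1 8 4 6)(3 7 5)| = 15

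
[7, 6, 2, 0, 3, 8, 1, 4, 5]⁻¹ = [3, 6, 2, 4, 7, 8, 1, 0, 5]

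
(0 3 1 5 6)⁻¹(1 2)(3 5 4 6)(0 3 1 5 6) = (0 1 6 4)(2 5)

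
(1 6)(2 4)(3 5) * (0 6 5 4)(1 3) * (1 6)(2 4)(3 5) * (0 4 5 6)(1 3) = (0 3 2 4 5)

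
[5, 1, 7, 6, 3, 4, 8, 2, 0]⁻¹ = [8, 1, 7, 4, 5, 0, 3, 2, 6]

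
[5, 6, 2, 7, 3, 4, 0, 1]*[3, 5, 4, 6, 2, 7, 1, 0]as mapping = [0→7, 1→1, 2→4, 3→0, 4→6, 5→2, 6→3, 7→5]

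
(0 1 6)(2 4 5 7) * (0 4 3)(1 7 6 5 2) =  (0 7 1 5 6 4 2 3)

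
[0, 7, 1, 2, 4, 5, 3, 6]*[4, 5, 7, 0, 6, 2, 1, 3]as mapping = [0→4, 1→3, 2→5, 3→7, 4→6, 5→2, 6→0, 7→1]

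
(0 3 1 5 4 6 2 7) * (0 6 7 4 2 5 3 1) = (0 1 3)(2 4 7 6 5)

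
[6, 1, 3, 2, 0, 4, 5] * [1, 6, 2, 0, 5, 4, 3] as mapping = [0→3, 1→6, 2→0, 3→2, 4→1, 5→5, 6→4] 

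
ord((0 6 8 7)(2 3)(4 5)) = 4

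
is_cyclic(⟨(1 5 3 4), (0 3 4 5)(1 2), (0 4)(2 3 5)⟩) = no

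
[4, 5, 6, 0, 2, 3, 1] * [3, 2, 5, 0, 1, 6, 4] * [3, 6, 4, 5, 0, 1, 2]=[6, 2, 0, 5, 1, 3, 4]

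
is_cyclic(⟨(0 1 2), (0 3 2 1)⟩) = no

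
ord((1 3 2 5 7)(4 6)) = 10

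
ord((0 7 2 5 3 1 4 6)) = 8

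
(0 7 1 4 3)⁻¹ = (0 3 4 1 7)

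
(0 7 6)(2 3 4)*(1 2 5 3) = (0 7 6)(1 2)(3 4 5)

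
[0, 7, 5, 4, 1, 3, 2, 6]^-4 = [0, 2, 4, 7, 6, 1, 3, 5]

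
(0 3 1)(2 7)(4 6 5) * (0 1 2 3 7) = (0 7 3 2)(4 6 5)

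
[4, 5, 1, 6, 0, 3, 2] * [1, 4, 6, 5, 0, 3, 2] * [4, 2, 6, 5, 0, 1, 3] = [4, 5, 0, 6, 2, 1, 3]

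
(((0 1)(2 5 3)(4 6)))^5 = (0 1)(2 3 5)(4 6)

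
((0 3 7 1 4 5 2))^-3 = (0 4 3 5 7 2 1)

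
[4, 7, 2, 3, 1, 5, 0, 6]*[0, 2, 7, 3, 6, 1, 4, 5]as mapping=[0→6, 1→5, 2→7, 3→3, 4→2, 5→1, 6→0, 7→4]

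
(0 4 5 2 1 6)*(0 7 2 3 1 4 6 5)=(0 6 7 2 4)(1 5 3)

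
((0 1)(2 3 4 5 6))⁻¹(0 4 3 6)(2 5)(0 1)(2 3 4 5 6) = (1 5 4 2)(3 6)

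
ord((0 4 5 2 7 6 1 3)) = 8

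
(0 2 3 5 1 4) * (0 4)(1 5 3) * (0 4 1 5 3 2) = (1 4)(2 5 3)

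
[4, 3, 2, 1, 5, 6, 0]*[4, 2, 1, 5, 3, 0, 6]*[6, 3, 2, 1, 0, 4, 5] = [1, 4, 3, 2, 6, 5, 0]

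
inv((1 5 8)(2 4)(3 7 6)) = (1 8 5)(2 4)(3 6 7)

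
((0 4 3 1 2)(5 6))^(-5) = (5 6)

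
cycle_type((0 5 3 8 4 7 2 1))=8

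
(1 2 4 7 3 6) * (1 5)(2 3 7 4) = (1 3 6 5)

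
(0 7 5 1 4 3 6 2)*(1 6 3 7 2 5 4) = (0 2)(4 7)(5 6)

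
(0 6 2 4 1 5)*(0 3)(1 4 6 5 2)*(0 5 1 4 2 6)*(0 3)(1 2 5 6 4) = (0 2 3 6 1 4 5)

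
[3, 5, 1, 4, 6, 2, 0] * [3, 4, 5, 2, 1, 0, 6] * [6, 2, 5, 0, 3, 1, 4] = [5, 6, 3, 2, 4, 1, 0]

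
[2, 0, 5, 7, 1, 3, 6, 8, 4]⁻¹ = [1, 4, 0, 5, 8, 2, 6, 3, 7]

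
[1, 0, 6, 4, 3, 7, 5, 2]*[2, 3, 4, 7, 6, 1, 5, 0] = [3, 2, 5, 6, 7, 0, 1, 4]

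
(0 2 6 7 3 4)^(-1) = (0 4 3 7 6 2)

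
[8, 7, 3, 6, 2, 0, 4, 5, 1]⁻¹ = [5, 8, 4, 2, 6, 7, 3, 1, 0]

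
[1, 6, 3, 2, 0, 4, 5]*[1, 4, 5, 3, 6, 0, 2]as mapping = [0→4, 1→2, 2→3, 3→5, 4→1, 5→6, 6→0]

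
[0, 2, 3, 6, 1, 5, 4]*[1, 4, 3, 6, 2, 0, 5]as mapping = [0→1, 1→3, 2→6, 3→5, 4→4, 5→0, 6→2]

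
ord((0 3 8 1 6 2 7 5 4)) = 9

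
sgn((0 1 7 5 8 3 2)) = 1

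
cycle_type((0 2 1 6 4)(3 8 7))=3.5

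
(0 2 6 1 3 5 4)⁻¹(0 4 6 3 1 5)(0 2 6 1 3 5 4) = (0 1 5 3 4 2)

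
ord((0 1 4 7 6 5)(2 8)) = 6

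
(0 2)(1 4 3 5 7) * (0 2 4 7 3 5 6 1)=(0 4 5 3 6 1 7)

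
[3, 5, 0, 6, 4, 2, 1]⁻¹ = [2, 6, 5, 0, 4, 1, 3]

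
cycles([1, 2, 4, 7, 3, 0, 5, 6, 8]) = (0 1 2 4 3 7 6 5) 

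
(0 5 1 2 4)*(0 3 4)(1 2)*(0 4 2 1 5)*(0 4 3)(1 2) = (0 4)(1 5 2 3)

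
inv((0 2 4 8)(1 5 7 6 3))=(0 8 4 2)(1 3 6 7 5)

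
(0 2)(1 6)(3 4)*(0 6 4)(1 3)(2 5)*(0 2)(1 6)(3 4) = (0 5)(1 3 2)(4 6)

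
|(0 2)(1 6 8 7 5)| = 10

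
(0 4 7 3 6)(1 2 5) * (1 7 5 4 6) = (0 6)(1 2 4 5 7 3)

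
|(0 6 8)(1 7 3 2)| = 12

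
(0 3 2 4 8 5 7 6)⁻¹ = (0 6 7 5 8 4 2 3)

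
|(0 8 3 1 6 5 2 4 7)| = 9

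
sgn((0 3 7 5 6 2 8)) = 1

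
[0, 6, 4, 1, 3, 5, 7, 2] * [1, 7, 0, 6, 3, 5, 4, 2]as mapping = [0→1, 1→4, 2→3, 3→7, 4→6, 5→5, 6→2, 7→0]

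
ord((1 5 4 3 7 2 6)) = 7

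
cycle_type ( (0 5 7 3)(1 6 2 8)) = 4^2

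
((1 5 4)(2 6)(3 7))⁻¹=(1 4 5)(2 6)(3 7)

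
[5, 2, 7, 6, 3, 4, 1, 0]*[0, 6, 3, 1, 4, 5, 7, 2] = [5, 3, 2, 7, 1, 4, 6, 0]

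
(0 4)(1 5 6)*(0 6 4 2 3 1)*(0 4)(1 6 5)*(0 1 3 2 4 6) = (0 4 5 1 3)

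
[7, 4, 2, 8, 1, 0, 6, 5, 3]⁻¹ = [5, 4, 2, 8, 1, 7, 6, 0, 3]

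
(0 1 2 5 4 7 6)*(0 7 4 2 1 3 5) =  (0 3 5 2)(6 7)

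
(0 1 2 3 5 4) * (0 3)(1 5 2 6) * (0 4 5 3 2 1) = (0 3 1 6)(2 4)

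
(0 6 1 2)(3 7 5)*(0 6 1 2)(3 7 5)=(0 1)(2 6)(3 5 7)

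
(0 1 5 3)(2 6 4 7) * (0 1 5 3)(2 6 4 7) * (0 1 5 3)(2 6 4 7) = (0 3 5 1)(2 7 4 6)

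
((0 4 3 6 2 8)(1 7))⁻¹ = (0 8 2 6 3 4)(1 7)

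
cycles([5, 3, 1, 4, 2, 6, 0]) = (0 5 6) (1 3 4 2) 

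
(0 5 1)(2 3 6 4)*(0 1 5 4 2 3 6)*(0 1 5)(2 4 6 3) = (0 6 4 2 3 1 5)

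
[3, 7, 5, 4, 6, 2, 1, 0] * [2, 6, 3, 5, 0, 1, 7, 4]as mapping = [0→5, 1→4, 2→1, 3→0, 4→7, 5→3, 6→6, 7→2]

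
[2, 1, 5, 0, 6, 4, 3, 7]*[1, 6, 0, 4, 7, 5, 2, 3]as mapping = [0→0, 1→6, 2→5, 3→1, 4→2, 5→7, 6→4, 7→3]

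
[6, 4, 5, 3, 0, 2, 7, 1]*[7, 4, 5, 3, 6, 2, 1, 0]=[1, 6, 2, 3, 7, 5, 0, 4]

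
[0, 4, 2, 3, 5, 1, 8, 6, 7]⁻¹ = [0, 5, 2, 3, 1, 4, 7, 8, 6]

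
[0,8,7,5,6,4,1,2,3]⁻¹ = [0,6,7,8,5,3,4,2,1]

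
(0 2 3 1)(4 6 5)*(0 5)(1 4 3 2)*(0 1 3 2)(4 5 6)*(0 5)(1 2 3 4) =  (0 4 1 6 2 5 3)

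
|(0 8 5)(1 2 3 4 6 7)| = 6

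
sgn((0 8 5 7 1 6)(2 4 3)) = -1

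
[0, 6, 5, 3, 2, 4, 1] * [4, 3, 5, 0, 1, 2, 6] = [4, 6, 2, 0, 5, 1, 3]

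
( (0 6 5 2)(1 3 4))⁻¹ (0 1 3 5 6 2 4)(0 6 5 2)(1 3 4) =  (0 1 6 3 4 2 5)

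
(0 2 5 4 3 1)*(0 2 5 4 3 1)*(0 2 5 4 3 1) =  (0 4)(1 5)(2 3)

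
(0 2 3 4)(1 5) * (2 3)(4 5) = (0 3 5 1 4)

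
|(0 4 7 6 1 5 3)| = 7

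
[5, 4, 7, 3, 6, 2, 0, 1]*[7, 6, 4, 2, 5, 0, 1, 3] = [0, 5, 3, 2, 1, 4, 7, 6]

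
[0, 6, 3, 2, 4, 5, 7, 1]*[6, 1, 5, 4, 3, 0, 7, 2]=[6, 7, 4, 5, 3, 0, 2, 1]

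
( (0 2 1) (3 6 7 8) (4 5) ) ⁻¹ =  (0 1 2) (3 8 7 6) (4 5) 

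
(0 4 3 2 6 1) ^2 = (0 3 6) (1 4 2) 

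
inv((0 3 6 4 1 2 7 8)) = (0 8 7 2 1 4 6 3)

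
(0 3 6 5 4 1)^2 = (0 6 4)(1 3 5)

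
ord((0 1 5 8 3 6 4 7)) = 8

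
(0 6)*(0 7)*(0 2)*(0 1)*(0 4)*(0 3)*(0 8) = (0 6 7 2 1 4 3 8)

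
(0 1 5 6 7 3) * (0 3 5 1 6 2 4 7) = (0 6)(2 4 7 5)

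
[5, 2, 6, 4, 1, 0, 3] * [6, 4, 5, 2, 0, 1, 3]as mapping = [0→1, 1→5, 2→3, 3→0, 4→4, 5→6, 6→2]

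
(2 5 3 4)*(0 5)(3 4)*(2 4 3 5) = (0 2)(3 5)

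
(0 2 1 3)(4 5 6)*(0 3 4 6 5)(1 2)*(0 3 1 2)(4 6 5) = (0 2)(1 6 5 4 3)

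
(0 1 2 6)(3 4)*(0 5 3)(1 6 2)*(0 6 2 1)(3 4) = (0 2 1)(4 6 5)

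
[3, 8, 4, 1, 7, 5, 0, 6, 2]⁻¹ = [6, 3, 8, 0, 2, 5, 7, 4, 1]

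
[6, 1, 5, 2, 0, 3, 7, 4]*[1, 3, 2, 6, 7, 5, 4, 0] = [4, 3, 5, 2, 1, 6, 0, 7]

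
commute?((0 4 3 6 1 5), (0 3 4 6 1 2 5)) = no:(0 4 3 6 1 5)*(0 3 4 6 1 2 5) = (0 6 2 5 3 1), (0 3 4 6 1 2 5)*(0 4 3 6 1 5) = (0 6 5 4 1 2)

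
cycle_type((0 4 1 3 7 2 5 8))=8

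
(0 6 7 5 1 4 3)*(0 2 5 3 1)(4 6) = (0 4 1 6 7 3 2 5)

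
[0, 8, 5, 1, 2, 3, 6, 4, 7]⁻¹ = [0, 3, 4, 5, 7, 2, 6, 8, 1]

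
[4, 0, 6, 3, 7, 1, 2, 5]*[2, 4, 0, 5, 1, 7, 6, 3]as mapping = [0→1, 1→2, 2→6, 3→5, 4→3, 5→4, 6→0, 7→7]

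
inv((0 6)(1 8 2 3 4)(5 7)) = (0 6)(1 4 3 2 8)(5 7)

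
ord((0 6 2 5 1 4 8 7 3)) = 9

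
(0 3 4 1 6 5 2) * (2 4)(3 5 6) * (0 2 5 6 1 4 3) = (0 6 1)(3 5)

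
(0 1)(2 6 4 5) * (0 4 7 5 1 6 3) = (0 6 7 5 2 3)(1 4)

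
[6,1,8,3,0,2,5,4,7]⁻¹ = [4,1,5,3,7,6,0,8,2]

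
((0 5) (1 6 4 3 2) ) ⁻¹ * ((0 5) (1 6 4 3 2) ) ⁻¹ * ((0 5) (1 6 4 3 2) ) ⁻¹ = (0 5) (1 4 2 6 3) 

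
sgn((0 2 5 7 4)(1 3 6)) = 1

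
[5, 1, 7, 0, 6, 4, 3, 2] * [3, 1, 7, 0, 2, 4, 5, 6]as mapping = [0→4, 1→1, 2→6, 3→3, 4→5, 5→2, 6→0, 7→7]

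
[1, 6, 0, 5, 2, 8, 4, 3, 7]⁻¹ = [2, 0, 4, 7, 6, 3, 1, 8, 5]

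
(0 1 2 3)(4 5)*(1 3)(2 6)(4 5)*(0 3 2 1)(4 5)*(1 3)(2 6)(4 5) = (0 6 3 1 2)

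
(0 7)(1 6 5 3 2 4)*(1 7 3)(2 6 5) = (0 3 6 2 4 7)(1 5)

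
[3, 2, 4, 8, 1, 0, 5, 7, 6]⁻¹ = [5, 4, 1, 0, 2, 6, 8, 7, 3]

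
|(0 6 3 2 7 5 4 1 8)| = 9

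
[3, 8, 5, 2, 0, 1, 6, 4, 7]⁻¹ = [4, 5, 3, 0, 7, 2, 6, 8, 1]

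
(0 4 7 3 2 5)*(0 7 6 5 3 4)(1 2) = (1 2 3)(4 6 5 7)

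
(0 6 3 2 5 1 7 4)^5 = (0 1 3 4 5 6 7 2)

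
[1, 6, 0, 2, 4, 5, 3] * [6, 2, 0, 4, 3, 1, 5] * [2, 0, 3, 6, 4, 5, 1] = [3, 5, 1, 2, 6, 0, 4]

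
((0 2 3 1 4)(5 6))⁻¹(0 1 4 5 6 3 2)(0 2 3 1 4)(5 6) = (0 6 5 1 3 2 4)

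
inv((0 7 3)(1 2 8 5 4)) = (0 3 7)(1 4 5 8 2)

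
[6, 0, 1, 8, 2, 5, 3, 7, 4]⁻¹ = [1, 2, 4, 6, 8, 5, 0, 7, 3]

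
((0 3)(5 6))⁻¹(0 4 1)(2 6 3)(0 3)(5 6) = (0 2 5)(1 3 4)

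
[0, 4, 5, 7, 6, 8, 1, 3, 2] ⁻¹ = [0, 6, 8, 7, 1, 2, 4, 3, 5] 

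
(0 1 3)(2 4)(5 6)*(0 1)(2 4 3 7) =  (1 7 2 3)(5 6)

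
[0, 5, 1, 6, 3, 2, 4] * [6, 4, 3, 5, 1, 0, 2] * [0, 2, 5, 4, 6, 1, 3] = [3, 0, 6, 5, 1, 4, 2]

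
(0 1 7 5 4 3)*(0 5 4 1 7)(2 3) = (0 7 4 2 3 5 1)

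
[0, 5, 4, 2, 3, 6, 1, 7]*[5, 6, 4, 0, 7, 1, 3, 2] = [5, 1, 7, 4, 0, 3, 6, 2]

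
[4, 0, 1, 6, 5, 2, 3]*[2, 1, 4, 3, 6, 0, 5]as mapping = [0→6, 1→2, 2→1, 3→5, 4→0, 5→4, 6→3]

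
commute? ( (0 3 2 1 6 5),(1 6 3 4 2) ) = no: (0 3 2 1 6 5)*(1 6 3 4 2) = (0 4 2 6 5) (1 3),(1 6 3 4 2)*(0 3 2 1 6 5) = (0 3 4 1 5) (2 6) 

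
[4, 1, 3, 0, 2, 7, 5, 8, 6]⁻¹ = [3, 1, 4, 2, 0, 6, 8, 5, 7]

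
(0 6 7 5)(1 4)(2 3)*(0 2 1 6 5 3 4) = (0 5 2 4 6 7 3 1)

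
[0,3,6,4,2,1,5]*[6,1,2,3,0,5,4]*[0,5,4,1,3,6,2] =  [2,1,3,0,4,5,6]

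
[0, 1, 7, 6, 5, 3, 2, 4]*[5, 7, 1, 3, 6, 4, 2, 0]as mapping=[0→5, 1→7, 2→0, 3→2, 4→4, 5→3, 6→1, 7→6]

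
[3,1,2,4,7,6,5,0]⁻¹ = [7,1,2,0,3,6,5,4]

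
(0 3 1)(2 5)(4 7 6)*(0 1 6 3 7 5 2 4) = (0 7 3 6)(4 5)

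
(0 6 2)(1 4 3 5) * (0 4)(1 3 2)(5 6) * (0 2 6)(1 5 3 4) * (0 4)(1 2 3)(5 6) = (0 1 3 4 5)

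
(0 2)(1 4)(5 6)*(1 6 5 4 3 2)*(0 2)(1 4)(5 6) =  (0 4 5 6 1 3)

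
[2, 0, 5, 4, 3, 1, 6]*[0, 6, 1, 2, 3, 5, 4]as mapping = [0→1, 1→0, 2→5, 3→3, 4→2, 5→6, 6→4]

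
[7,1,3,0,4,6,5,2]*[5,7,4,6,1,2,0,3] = [3,7,6,5,1,0,2,4]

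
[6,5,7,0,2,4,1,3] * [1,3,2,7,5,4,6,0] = [6,4,0,1,2,5,3,7]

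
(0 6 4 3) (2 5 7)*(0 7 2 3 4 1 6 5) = (0 5 2) (1 6) (3 7) 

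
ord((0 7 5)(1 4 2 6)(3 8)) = 12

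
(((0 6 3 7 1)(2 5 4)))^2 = (0 3 1 6 7)(2 4 5)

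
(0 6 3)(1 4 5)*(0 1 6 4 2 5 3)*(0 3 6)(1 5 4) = (0 1 2 4 6 3 5)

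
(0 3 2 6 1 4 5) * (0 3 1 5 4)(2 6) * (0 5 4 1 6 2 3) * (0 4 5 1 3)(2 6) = (0 2)(3 6 5 4)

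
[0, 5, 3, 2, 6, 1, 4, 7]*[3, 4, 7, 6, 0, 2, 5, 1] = [3, 2, 6, 7, 5, 4, 0, 1]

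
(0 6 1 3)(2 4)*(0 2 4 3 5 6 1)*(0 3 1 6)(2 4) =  (0 6 3 4 2 1 5)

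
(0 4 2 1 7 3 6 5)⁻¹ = (0 5 6 3 7 1 2 4)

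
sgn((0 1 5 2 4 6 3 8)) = -1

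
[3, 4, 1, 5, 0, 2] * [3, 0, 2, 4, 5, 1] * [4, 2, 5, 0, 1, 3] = [1, 3, 4, 2, 0, 5]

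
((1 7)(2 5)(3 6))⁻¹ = (1 7)(2 5)(3 6)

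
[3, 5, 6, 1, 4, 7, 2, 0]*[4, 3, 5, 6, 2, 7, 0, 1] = [6, 7, 0, 3, 2, 1, 5, 4]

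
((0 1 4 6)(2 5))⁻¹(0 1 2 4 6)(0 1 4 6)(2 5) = (0 1 4 5 6)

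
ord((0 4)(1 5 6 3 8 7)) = 6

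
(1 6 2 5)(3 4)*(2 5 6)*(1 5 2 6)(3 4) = (1 6 2)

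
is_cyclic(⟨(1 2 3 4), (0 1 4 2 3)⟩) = no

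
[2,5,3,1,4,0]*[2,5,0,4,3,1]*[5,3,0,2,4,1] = [5,3,4,1,2,0]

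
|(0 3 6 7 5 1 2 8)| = 8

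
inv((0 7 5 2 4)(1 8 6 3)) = (0 4 2 5 7)(1 3 6 8)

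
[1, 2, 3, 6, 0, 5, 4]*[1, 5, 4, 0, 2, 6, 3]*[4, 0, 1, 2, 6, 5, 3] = [5, 6, 4, 2, 0, 3, 1]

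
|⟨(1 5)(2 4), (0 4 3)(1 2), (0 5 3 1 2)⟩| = 720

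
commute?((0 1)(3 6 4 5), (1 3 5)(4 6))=no:(0 1)(3 6 4 5) * (1 3 5)(4 6)=(0 3 4 1), (1 3 5)(4 6) * (0 1)(3 6 4 5)=(0 1 6 5)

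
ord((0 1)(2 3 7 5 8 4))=6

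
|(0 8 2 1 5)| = 5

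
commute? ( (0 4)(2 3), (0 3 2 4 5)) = no: (0 4)(2 3) * (0 3 2 4 5) = (0 5)(3 4), (0 3 2 4 5) * (0 4)(2 3) = (0 2)(4 5)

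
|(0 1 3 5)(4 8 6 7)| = 4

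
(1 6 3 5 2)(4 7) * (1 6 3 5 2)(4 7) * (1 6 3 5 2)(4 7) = (1 5 6 2 3)(4 7)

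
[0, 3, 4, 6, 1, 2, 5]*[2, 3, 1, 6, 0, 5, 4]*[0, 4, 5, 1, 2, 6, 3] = [5, 3, 0, 2, 1, 4, 6]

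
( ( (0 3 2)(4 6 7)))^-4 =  (0 2 3)(4 7 6)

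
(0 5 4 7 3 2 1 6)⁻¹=(0 6 1 2 3 7 4 5)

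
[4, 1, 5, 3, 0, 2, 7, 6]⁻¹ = [4, 1, 5, 3, 0, 2, 7, 6]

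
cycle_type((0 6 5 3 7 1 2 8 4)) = 9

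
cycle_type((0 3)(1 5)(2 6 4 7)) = 2^2.4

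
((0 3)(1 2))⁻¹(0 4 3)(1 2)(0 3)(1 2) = (0 3 4)(1 2)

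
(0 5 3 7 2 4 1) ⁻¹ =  (0 1 4 2 7 3 5) 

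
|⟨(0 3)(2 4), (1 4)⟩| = 12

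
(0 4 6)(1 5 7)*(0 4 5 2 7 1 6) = (0 5 1 2 7 6 4)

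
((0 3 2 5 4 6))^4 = (0 4 2)(3 6 5)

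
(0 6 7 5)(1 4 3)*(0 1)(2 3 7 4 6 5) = (0 5 1 6 4 7 2 3)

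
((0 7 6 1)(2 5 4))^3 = (0 1 6 7)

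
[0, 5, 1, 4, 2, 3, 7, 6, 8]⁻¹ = [0, 2, 4, 5, 3, 1, 7, 6, 8]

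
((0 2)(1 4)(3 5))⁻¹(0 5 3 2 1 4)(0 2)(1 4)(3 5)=(0 4 1 2 3 5)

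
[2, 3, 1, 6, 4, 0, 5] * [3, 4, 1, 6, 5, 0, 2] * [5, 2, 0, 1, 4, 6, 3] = [2, 3, 4, 0, 6, 1, 5]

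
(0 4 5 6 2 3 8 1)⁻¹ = (0 1 8 3 2 6 5 4)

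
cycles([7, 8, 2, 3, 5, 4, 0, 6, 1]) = (0 7 6)(1 8)(4 5)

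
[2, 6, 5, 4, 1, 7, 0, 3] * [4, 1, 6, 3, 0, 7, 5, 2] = [6, 5, 7, 0, 1, 2, 4, 3]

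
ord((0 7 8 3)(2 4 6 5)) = 4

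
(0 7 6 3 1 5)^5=(0 5 1 3 6 7)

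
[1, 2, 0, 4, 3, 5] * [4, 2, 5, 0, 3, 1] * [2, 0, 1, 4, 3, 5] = [1, 5, 3, 4, 2, 0]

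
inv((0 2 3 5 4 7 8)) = (0 8 7 4 5 3 2)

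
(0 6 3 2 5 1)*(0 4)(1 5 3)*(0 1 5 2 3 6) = (1 4)(2 6 5)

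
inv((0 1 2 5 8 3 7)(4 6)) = (0 7 3 8 5 2 1)(4 6)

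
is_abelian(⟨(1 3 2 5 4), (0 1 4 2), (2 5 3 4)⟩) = no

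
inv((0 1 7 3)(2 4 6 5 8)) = (0 3 7 1)(2 8 5 6 4)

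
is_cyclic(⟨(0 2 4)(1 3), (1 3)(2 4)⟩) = no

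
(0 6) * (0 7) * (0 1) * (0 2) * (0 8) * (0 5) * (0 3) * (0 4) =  (0 6 7 1 2 8 5 3 4)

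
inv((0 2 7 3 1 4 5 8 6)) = (0 6 8 5 4 1 3 7 2)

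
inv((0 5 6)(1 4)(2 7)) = (0 6 5)(1 4)(2 7)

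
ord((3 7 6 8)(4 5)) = 4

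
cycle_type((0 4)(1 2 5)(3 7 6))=2.3^2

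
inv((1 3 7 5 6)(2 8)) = (1 6 5 7 3)(2 8)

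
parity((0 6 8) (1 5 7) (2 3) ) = odd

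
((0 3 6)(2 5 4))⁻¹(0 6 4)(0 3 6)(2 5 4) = (0 2 3)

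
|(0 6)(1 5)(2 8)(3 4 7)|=6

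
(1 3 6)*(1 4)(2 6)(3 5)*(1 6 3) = (1 5)(2 3)(4 6)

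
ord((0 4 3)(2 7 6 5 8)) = 15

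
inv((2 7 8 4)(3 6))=(2 4 8 7)(3 6)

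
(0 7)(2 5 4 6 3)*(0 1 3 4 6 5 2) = (0 7 1 3)(4 5 6)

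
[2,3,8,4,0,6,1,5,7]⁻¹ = [4,6,0,1,3,7,5,8,2]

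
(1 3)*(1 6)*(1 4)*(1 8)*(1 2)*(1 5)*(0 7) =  (0 7)(1 3 6 4 8 2 5)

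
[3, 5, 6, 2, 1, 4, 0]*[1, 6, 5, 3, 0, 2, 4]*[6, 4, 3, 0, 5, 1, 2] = [0, 3, 5, 1, 2, 6, 4]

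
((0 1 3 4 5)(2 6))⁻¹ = (0 5 4 3 1)(2 6)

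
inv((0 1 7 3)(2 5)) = (0 3 7 1)(2 5)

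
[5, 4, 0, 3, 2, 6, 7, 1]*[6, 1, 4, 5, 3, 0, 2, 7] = [0, 3, 6, 5, 4, 2, 7, 1]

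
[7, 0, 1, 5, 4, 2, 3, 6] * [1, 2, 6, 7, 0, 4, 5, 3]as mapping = [0→3, 1→1, 2→2, 3→4, 4→0, 5→6, 6→7, 7→5]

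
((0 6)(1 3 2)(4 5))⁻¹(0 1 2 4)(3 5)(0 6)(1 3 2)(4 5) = (1 5 6 3)(2 4)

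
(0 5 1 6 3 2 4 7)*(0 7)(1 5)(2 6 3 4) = (0 1 3 6 4)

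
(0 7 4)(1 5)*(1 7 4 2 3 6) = (0 4)(1 5 7 2 3 6)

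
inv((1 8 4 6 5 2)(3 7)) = (1 2 5 6 4 8)(3 7)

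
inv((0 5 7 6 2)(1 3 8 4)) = (0 2 6 7 5)(1 4 8 3)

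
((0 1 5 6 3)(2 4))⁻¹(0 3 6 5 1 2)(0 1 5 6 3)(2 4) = (0 3 6 5 4 1)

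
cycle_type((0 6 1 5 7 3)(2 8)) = 2.6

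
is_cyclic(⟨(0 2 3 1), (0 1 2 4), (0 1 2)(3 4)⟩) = no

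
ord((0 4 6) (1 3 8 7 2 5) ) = 6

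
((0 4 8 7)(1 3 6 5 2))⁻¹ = (0 7 8 4)(1 2 5 6 3)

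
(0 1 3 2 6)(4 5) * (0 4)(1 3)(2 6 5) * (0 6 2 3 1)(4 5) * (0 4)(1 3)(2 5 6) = (0 3 5 2)(1 4)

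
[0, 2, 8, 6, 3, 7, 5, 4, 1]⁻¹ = [0, 8, 1, 4, 7, 6, 3, 5, 2]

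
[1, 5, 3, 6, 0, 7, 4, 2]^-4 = [2, 3, 0, 1, 7, 6, 5, 4]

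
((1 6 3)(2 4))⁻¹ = (1 3 6)(2 4)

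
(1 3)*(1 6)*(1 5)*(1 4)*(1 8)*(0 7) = (0 7)(1 3 6 5 4 8)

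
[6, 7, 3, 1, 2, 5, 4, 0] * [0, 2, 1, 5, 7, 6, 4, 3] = [4, 3, 5, 2, 1, 6, 7, 0]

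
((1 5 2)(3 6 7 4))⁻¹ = (1 2 5)(3 4 7 6)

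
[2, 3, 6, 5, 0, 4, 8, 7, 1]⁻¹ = [4, 8, 0, 1, 5, 3, 2, 7, 6]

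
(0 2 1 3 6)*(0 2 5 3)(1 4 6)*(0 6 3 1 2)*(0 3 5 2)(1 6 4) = (0 2 1 4 5 6 3)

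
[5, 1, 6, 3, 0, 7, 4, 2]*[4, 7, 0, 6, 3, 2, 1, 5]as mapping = [0→2, 1→7, 2→1, 3→6, 4→4, 5→5, 6→3, 7→0]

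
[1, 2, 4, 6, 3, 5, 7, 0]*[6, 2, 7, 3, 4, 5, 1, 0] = [2, 7, 4, 1, 3, 5, 0, 6]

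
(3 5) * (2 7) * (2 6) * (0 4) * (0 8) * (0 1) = (0 4 8 1)(2 7 6)(3 5)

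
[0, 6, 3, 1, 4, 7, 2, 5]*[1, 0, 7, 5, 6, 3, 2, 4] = [1, 2, 5, 0, 6, 4, 7, 3] 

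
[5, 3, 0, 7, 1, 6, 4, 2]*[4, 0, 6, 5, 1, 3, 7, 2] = [3, 5, 4, 2, 0, 7, 1, 6]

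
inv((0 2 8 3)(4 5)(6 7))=(0 3 8 2)(4 5)(6 7)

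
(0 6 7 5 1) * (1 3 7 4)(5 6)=(0 5 3 7 6 4 1)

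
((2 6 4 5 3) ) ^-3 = (2 4 3 6 5) 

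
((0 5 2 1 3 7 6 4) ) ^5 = (0 7 2 4 3 5 6 1) 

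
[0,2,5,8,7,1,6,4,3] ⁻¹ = [0,5,1,8,7,2,6,4,3] 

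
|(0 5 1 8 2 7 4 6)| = 8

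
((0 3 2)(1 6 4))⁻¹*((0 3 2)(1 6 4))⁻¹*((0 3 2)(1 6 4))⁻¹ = ()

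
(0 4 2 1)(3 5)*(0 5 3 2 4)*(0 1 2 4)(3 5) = (0 1 3 5 4)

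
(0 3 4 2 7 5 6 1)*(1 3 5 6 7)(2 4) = (0 5 7 6 3 2 1)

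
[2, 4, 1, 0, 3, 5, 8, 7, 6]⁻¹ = [3, 2, 0, 4, 1, 5, 8, 7, 6]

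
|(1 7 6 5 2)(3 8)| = 10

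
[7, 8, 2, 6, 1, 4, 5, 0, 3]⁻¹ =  [7, 4, 2, 8, 5, 6, 3, 0, 1]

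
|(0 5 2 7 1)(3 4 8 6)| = 20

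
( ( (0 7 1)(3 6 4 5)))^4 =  (0 7 1)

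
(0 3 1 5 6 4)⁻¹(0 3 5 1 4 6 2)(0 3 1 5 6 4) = (0 4 2 3 1 6 5)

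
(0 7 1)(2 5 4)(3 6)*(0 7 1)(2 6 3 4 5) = (0 1 7)(4 6)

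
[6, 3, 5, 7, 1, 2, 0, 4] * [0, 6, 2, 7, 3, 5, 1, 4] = [1, 7, 5, 4, 6, 2, 0, 3]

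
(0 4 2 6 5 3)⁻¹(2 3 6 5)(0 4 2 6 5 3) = (0 5 3 6)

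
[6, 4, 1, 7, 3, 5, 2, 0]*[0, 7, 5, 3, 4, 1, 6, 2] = [6, 4, 7, 2, 3, 1, 5, 0]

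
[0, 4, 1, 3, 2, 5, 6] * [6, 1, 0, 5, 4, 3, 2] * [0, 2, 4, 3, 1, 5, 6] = [6, 1, 2, 5, 0, 3, 4]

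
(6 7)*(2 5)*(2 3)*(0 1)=(0 1) (2 5 3) (6 7) 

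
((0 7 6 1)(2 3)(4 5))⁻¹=(0 1 6 7)(2 3)(4 5)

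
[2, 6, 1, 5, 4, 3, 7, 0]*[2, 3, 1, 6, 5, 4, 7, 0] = [1, 7, 3, 4, 5, 6, 0, 2]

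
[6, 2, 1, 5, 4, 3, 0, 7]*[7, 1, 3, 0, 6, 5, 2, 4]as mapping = [0→2, 1→3, 2→1, 3→5, 4→6, 5→0, 6→7, 7→4]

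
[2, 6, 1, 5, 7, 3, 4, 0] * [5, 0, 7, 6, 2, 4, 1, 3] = [7, 1, 0, 4, 3, 6, 2, 5]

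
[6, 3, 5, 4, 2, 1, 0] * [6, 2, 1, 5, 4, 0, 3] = [3, 5, 0, 4, 1, 2, 6]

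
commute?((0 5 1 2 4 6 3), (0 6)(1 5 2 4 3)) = no:(0 5 1 2 4 6 3)*(0 6)(1 5 2 4 3) = (0 2 3 6 1 4), (0 6)(1 5 2 4 3)*(0 5 1 2 4 6 3) = (0 3 2 6 5 4)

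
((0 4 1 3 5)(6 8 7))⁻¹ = (0 5 3 1 4)(6 7 8)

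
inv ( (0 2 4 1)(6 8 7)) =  (0 1 4 2)(6 7 8)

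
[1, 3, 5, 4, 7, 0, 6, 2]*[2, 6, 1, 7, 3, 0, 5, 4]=[6, 7, 0, 3, 4, 2, 5, 1]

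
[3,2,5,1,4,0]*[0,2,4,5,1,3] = [5,4,3,2,1,0]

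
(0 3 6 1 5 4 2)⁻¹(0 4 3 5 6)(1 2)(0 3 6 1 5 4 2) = (0 5)(1 3 2 6 4)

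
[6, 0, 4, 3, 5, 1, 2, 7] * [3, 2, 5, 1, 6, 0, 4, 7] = [4, 3, 6, 1, 0, 2, 5, 7]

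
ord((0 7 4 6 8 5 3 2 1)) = 9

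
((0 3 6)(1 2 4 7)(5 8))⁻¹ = (0 6 3)(1 7 4 2)(5 8)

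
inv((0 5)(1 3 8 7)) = (0 5)(1 7 8 3)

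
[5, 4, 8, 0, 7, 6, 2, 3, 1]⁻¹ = [3, 8, 6, 7, 1, 0, 5, 4, 2]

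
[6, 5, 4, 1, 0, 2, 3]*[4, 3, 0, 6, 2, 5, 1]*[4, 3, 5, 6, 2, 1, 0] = [3, 1, 5, 6, 2, 4, 0]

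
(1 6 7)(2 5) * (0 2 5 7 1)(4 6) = (0 2 7)(1 4 6)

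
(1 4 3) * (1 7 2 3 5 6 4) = (2 3 7) (4 5 6) 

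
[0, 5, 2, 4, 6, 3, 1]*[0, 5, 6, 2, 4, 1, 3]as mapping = [0→0, 1→1, 2→6, 3→4, 4→3, 5→2, 6→5]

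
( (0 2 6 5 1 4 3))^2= (0 6 1 3 2 5 4)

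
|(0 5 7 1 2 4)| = 6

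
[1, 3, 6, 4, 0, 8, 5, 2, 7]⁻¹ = [4, 0, 7, 1, 3, 6, 2, 8, 5]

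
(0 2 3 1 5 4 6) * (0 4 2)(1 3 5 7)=(1 7)(2 5)(4 6)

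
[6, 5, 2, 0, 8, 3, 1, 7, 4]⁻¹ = [3, 6, 2, 5, 8, 1, 0, 7, 4]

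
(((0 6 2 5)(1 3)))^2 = (0 2)(5 6)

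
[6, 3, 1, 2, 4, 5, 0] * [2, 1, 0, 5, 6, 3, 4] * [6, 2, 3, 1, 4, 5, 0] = [4, 5, 2, 6, 0, 1, 3]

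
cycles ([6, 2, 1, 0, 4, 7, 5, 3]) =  (0 6 5 7 3)(1 2)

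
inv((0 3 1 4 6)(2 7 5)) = (0 6 4 1 3)(2 5 7)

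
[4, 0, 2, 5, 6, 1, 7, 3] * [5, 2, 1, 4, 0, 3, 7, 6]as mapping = [0→0, 1→5, 2→1, 3→3, 4→7, 5→2, 6→6, 7→4]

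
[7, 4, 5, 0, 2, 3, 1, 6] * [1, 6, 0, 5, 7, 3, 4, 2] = [2, 7, 3, 1, 0, 5, 6, 4]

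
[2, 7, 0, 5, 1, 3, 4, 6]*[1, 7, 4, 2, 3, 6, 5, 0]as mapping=[0→4, 1→0, 2→1, 3→6, 4→7, 5→2, 6→3, 7→5]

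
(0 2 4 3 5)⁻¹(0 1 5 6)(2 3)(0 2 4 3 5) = (0 6 2 1)(4 5)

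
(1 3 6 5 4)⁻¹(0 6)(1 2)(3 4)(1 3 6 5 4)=(0 5)(1 6)(2 3)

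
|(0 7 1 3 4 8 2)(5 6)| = 14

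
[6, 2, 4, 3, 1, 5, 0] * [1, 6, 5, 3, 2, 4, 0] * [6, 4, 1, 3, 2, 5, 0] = [6, 5, 1, 3, 0, 2, 4]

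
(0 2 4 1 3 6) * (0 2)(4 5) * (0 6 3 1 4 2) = (0 6)(2 5)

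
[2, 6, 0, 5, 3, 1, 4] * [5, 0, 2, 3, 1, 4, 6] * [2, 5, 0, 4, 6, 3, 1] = [0, 1, 3, 6, 4, 2, 5]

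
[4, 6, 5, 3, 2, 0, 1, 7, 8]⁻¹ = [5, 6, 4, 3, 0, 2, 1, 7, 8]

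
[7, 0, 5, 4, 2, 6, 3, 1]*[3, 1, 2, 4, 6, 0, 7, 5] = [5, 3, 0, 6, 2, 7, 4, 1]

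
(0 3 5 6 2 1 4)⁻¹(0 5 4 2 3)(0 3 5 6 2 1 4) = (0 1 5 3 6)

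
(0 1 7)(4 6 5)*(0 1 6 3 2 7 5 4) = (0 6 4 3 2 7 1 5)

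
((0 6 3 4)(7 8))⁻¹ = (0 4 3 6)(7 8)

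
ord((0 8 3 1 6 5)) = 6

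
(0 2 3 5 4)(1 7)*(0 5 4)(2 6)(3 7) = (0 6 2 7 1 3 4 5)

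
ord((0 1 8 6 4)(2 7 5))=15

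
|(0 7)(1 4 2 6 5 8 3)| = 14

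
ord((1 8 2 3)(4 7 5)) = 12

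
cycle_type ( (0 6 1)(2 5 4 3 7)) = 3.5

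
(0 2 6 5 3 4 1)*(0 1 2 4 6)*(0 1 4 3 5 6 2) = (0 3 2 1 4)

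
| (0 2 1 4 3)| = 5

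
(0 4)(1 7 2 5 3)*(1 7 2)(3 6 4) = (0 3 7 1 2 5 6 4)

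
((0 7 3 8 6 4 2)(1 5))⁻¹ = (0 2 4 6 8 3 7)(1 5)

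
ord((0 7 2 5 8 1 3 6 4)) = 9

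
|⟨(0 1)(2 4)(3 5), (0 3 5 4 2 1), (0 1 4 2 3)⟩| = 720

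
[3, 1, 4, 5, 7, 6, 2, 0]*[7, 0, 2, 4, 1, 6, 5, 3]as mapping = [0→4, 1→0, 2→1, 3→6, 4→3, 5→5, 6→2, 7→7]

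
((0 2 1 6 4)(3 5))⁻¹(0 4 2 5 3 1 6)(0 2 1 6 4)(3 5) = (0 1 3 5 6 4 2)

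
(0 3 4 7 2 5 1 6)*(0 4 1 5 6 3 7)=(0 7 2 6 4)(1 3)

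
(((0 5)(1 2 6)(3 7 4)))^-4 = (1 6 2)(3 4 7)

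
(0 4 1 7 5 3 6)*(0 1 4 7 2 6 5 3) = (0 7 3 5)(1 2 6)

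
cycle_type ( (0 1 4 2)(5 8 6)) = 3.4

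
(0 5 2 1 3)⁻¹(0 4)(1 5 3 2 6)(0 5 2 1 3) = (0 1 6 3 2)(4 5)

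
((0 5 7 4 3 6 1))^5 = (0 6 4 5 1 3 7)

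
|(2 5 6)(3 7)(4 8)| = 6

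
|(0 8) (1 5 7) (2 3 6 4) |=12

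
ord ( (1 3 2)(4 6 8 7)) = 12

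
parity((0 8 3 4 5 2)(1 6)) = even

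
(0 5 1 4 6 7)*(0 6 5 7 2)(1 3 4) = (0 7 6 2)(3 4 5)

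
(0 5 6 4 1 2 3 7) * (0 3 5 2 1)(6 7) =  (0 2 5 7 3 6 4)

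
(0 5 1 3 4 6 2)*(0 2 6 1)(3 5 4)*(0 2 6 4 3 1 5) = (0 3 1)(2 6 4 5)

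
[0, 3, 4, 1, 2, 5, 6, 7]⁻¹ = [0, 3, 4, 1, 2, 5, 6, 7]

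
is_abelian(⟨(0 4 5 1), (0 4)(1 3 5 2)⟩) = no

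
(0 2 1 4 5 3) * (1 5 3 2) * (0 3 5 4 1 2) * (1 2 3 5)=(0 3 5)(1 2 4)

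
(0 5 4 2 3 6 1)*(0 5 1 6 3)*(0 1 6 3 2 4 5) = (0 6 3 2 1) 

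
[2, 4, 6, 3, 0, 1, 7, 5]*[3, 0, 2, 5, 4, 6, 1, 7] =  [2, 4, 1, 5, 3, 0, 7, 6]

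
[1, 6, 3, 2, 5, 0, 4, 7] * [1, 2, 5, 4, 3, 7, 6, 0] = [2, 6, 4, 5, 7, 1, 3, 0]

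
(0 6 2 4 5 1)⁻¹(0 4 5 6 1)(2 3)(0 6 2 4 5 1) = (0 6 5 1 2)(3 4)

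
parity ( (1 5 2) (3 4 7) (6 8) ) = odd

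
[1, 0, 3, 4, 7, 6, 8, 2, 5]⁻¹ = [1, 0, 7, 2, 3, 8, 5, 4, 6]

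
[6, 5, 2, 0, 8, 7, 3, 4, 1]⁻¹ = [3, 8, 2, 6, 7, 1, 0, 5, 4]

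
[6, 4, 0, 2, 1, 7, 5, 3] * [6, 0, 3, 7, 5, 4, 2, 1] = [2, 5, 6, 3, 0, 1, 4, 7]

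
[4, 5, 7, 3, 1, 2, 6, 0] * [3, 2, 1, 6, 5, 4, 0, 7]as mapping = [0→5, 1→4, 2→7, 3→6, 4→2, 5→1, 6→0, 7→3]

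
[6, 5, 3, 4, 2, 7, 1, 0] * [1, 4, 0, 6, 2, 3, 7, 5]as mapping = [0→7, 1→3, 2→6, 3→2, 4→0, 5→5, 6→4, 7→1]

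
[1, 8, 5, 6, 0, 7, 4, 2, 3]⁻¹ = [4, 0, 7, 8, 6, 2, 3, 5, 1]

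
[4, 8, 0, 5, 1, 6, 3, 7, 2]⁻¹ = [2, 4, 8, 6, 0, 3, 5, 7, 1]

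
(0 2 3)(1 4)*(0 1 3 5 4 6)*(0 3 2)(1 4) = (1 6 3 4 2 5)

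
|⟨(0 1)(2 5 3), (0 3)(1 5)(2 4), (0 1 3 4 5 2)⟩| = 720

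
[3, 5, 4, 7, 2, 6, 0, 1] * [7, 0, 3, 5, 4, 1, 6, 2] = [5, 1, 4, 2, 3, 6, 7, 0]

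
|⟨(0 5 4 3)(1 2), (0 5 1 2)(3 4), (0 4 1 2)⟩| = 720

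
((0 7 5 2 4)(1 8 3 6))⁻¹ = (0 4 2 5 7)(1 6 3 8)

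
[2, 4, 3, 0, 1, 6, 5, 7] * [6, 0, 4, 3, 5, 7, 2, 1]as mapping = [0→4, 1→5, 2→3, 3→6, 4→0, 5→2, 6→7, 7→1]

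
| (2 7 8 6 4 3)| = 6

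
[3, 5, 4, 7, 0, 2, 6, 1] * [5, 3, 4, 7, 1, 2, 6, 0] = [7, 2, 1, 0, 5, 4, 6, 3]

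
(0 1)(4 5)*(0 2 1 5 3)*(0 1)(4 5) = (0 4 3 1 2)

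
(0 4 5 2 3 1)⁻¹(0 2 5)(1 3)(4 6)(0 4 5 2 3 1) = (0 1)(2 4 3)(5 6)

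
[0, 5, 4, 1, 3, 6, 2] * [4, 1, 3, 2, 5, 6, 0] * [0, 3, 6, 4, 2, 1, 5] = [2, 5, 1, 3, 6, 0, 4]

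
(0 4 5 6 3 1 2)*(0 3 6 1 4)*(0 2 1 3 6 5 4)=(0 2 6 5 3)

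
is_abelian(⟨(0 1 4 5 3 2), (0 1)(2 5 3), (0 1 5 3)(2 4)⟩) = no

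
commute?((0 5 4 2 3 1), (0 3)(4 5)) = no:(0 5 4 2 3 1) * (0 3)(4 5) = (0 4 2)(1 3), (0 3)(4 5) * (0 5 4 2 3 1) = (0 1)(2 3 5)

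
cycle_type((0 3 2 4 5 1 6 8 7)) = 9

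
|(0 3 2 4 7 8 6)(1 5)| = 14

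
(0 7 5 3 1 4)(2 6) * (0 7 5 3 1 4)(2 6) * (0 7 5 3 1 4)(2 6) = (0 3)(1 7)(2 6)(4 5)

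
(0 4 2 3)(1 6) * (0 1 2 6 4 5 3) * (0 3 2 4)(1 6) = (0 5 2 3 6 4 1)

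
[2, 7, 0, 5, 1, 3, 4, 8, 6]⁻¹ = [2, 4, 0, 5, 6, 3, 8, 1, 7]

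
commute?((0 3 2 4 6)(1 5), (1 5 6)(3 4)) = no:(0 3 2 4 6)(1 5)*(1 5 6)(3 4) = (0 4 1 6)(2 3), (1 5 6)(3 4)*(0 3 2 4 6)(1 5) = (0 3 6 5)(2 4)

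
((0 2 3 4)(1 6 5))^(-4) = (1 5 6)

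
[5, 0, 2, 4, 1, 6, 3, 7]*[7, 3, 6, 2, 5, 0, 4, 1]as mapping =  [0→0, 1→7, 2→6, 3→5, 4→3, 5→4, 6→2, 7→1]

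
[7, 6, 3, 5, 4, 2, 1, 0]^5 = [7, 6, 5, 2, 4, 3, 1, 0]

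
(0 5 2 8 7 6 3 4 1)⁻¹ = (0 1 4 3 6 7 8 2 5)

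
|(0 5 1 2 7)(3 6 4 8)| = 20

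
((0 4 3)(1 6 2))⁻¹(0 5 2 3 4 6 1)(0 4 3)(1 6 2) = (0 3 2 6 4 5 1)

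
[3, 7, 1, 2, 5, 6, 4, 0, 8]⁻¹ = [7, 2, 3, 0, 6, 4, 5, 1, 8]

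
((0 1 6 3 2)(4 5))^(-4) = (0 1 6 3 2)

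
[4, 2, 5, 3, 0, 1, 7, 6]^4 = [0, 2, 5, 3, 4, 1, 6, 7]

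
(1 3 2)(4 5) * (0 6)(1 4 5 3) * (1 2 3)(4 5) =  (0 6)(1 2 5 4)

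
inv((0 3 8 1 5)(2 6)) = (0 5 1 8 3)(2 6)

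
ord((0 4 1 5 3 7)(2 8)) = 6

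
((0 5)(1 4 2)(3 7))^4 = (1 4 2)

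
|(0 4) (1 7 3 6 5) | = 10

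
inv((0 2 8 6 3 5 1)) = (0 1 5 3 6 8 2)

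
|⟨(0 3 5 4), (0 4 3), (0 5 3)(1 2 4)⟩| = 720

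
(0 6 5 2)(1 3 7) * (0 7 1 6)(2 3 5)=(1 5 3)(2 7 6)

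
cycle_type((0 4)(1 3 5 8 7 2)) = 2.6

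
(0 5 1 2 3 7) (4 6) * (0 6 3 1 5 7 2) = (0 7 6 4 3 2 1) 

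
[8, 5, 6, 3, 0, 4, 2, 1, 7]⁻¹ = [4, 7, 6, 3, 5, 1, 2, 8, 0]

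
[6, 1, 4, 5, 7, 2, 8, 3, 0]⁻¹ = [8, 1, 5, 7, 2, 3, 0, 4, 6]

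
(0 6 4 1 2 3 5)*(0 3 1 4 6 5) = (0 5 3)(1 2)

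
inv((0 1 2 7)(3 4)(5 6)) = (0 7 2 1)(3 4)(5 6)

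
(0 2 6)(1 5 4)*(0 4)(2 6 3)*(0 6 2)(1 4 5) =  (0 2 3)(5 6)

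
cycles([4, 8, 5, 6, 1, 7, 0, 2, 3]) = (0 4 1 8 3 6)(2 5 7)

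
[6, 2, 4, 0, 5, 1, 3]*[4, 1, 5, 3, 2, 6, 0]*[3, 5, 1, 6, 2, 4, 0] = [3, 4, 1, 2, 0, 5, 6]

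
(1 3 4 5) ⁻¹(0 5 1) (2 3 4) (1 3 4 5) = (0 1 3) (2 4 5) 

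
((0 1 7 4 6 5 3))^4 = (0 6 1 5 7 3 4)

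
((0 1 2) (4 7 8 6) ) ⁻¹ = (0 2 1) (4 6 8 7) 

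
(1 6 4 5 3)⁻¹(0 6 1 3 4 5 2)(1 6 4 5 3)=(0 4 6 1 5 3 2)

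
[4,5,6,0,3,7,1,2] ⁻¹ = [3,6,7,4,0,1,2,5] 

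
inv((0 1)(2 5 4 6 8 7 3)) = (0 1)(2 3 7 8 6 4 5)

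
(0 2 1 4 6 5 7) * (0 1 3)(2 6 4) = (0 6 5 7 1 2 3)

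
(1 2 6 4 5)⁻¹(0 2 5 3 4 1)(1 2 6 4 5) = (0 6 1 3 5 2)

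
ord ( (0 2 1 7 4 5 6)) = 7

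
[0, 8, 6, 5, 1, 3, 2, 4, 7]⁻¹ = [0, 4, 6, 5, 7, 3, 2, 8, 1]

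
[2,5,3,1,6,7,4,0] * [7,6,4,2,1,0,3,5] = [4,0,2,6,3,5,1,7]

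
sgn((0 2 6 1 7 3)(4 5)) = 1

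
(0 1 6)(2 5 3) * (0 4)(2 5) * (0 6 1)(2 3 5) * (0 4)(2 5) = (0 4 6)(2 3 5)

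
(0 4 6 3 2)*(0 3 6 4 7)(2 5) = (0 7)(2 3 5)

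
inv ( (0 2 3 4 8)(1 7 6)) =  (0 8 4 3 2)(1 6 7)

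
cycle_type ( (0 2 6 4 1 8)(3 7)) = 2.6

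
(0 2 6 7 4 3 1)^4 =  (0 4 2 3 6 1 7)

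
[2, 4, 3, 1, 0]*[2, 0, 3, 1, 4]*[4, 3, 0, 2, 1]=[2, 1, 3, 4, 0]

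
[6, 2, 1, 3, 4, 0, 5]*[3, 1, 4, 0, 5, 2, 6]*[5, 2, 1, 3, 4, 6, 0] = [0, 4, 2, 5, 6, 3, 1]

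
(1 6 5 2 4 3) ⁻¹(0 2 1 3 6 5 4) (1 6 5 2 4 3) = (0 4 6 1 5 2 3) 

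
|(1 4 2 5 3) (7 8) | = 10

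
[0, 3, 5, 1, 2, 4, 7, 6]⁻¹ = [0, 3, 4, 1, 5, 2, 7, 6]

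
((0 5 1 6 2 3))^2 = (0 1 2)(3 5 6)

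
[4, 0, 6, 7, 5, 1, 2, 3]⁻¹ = [1, 5, 6, 7, 0, 4, 2, 3]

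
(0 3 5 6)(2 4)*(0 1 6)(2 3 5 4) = (0 5)(1 6)(3 4)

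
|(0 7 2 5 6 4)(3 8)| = 6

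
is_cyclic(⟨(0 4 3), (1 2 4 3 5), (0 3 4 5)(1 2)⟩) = no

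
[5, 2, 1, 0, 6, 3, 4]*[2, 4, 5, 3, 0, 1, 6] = [1, 5, 4, 2, 6, 3, 0]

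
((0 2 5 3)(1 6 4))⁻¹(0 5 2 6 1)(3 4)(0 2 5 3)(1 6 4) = (0 1)(2 3 5 4 6)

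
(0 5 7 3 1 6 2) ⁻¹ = (0 2 6 1 3 7 5) 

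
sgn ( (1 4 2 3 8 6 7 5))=-1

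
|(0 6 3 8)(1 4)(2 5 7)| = 12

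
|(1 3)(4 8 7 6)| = 4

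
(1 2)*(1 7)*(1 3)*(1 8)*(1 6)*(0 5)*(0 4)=(0 5 4) (1 2 7 3 8 6) 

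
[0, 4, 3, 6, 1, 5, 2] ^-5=[0, 4, 3, 6, 1, 5, 2] 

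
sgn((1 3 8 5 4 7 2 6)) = -1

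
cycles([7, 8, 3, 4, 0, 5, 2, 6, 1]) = (0 7 6 2 3 4)(1 8)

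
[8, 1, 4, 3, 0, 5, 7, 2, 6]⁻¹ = [4, 1, 7, 3, 2, 5, 8, 6, 0]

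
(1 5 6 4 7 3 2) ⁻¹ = (1 2 3 7 4 6 5) 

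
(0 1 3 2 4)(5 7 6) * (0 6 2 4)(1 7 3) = (0 7 2)(3 4 6 5)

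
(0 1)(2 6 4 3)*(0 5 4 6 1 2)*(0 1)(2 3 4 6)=(0 3 1 5 6 2)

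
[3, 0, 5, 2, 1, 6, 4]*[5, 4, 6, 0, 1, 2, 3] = [0, 5, 2, 6, 4, 3, 1]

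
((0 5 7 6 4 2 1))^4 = (0 4 5 2 7 1 6)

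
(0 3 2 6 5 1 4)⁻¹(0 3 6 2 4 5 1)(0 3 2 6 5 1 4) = (0 1 4 3 2 5 6)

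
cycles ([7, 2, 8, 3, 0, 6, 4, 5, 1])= (0 7 5 6 4) (1 2 8) 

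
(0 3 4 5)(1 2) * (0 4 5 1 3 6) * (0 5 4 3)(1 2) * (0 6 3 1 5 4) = (0 3)(1 5)(2 6 4)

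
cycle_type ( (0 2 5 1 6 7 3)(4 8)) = 2.7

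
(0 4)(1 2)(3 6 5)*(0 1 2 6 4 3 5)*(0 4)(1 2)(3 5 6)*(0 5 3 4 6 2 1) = (0 3 5 2)(1 4)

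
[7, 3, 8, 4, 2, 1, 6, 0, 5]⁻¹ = [7, 5, 4, 1, 3, 8, 6, 0, 2]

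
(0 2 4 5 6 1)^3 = (0 5)(1 4)(2 6)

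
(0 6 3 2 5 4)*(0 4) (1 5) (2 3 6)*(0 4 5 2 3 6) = (0 3 6) (1 2) (4 5) 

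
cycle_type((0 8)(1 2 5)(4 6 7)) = 2.3^2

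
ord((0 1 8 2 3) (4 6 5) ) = 15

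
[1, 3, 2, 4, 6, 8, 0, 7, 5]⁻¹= [6, 0, 2, 1, 3, 8, 4, 7, 5]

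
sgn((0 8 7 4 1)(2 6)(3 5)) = 1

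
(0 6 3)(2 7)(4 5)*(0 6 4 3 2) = (0 4 5 3 6 2 7)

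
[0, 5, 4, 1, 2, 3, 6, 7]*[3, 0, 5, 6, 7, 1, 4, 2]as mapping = [0→3, 1→1, 2→7, 3→0, 4→5, 5→6, 6→4, 7→2]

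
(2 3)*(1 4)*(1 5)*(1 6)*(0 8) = (0 8)(1 4 5 6)(2 3)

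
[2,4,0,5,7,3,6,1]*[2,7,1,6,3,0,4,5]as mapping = [0→1,1→3,2→2,3→0,4→5,5→6,6→4,7→7]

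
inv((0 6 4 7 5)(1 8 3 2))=(0 5 7 4 6)(1 2 3 8)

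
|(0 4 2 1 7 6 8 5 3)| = 9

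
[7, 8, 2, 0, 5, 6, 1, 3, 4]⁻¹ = [3, 6, 2, 7, 8, 4, 5, 0, 1]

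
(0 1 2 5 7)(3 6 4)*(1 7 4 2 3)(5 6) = (0 7)(1 3 5 4)(2 6)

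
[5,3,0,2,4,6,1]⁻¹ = [2,6,3,1,4,0,5]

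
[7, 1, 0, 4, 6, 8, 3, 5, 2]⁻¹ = [2, 1, 8, 6, 3, 7, 4, 0, 5]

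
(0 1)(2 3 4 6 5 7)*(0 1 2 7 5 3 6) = (0 2 6 3 4)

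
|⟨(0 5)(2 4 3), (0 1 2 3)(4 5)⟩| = 720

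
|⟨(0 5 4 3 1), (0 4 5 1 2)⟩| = 360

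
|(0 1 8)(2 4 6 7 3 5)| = 6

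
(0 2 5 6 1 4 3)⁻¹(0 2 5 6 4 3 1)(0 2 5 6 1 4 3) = (0 4 2 5 6 1 3)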